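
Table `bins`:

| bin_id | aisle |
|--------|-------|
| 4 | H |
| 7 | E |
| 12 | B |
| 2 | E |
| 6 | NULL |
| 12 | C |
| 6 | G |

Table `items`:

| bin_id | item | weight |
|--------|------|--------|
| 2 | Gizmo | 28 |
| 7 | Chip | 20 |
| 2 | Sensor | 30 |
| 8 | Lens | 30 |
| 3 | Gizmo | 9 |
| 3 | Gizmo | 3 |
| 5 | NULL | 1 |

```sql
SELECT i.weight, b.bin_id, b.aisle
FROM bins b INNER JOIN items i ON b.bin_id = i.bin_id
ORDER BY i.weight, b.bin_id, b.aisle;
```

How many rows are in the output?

INNER JOIN keeps only pairs where the ON condition holds.
Matching on b.bin_id = i.bin_id.
- b (bin_id=4) has no partner → excluded.
- b (bin_id=7) pairs with 1 row(s) of i.
- b (bin_id=12) has no partner → excluded.
- b (bin_id=2) pairs with 2 row(s) of i.
- b (bin_id=6) has no partner → excluded.
- b (bin_id=12) has no partner → excluded.
- b (bin_id=6) has no partner → excluded.
Total: 3 rows.

3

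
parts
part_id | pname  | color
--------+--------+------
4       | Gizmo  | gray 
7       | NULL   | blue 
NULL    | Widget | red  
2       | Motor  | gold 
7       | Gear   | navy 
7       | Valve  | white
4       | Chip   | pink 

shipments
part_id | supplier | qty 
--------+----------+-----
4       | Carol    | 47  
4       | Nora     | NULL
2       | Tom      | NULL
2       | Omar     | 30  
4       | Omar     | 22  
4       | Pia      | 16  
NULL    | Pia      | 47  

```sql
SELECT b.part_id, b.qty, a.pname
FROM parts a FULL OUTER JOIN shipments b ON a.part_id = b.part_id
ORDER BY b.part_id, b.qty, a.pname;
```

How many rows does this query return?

FULL OUTER JOIN keeps every row from both sides; unmatched rows get NULL for the other side's columns.
Matching on a.part_id = b.part_id. A NULL in a compared column never satisfies the condition.
- part_id=4: 4 matching b row(s), so 4 row(s) emitted.
- part_id=7: no b row matches, row kept with b columns NULL.
- part_id=NULL: no b row matches, row kept with b columns NULL.
- part_id=2: 2 matching b row(s), so 2 row(s) emitted.
- part_id=7: no b row matches, row kept with b columns NULL.
- part_id=7: no b row matches, row kept with b columns NULL.
- part_id=4: 4 matching b row(s), so 4 row(s) emitted.
- 1 b row(s) had no a match → kept, a columns NULL.
Total: 10 matched + 5 padded = 15 rows.

15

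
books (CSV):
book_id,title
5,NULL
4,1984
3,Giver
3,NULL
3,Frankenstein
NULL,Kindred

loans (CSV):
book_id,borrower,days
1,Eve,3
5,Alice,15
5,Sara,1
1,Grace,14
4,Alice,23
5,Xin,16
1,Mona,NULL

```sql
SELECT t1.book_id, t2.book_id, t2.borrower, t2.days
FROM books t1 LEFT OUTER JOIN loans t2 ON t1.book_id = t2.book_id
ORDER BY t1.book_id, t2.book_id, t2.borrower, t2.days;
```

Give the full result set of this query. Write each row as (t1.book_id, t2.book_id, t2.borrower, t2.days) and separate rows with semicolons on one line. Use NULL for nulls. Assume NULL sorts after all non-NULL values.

(3, NULL, NULL, NULL); (3, NULL, NULL, NULL); (3, NULL, NULL, NULL); (4, 4, Alice, 23); (5, 5, Alice, 15); (5, 5, Sara, 1); (5, 5, Xin, 16); (NULL, NULL, NULL, NULL)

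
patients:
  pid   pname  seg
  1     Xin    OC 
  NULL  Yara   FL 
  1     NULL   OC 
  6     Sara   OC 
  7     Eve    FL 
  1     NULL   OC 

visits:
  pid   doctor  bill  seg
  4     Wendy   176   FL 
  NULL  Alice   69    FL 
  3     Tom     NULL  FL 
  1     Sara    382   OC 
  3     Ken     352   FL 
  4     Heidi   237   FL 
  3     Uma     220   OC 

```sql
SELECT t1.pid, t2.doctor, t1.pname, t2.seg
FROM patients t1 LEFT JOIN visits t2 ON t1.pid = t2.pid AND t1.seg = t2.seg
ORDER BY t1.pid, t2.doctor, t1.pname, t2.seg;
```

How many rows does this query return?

6

LEFT JOIN keeps every row from `patients`; unmatched rows get NULL for `visits`'s columns.
Matching on t1.pid = t2.pid AND t1.seg = t2.seg. A NULL in a compared column never satisfies the condition.
Matched pairs: 3; unmatched t1 rows kept: 3.
Total: 3 matched + 3 padded = 6 rows.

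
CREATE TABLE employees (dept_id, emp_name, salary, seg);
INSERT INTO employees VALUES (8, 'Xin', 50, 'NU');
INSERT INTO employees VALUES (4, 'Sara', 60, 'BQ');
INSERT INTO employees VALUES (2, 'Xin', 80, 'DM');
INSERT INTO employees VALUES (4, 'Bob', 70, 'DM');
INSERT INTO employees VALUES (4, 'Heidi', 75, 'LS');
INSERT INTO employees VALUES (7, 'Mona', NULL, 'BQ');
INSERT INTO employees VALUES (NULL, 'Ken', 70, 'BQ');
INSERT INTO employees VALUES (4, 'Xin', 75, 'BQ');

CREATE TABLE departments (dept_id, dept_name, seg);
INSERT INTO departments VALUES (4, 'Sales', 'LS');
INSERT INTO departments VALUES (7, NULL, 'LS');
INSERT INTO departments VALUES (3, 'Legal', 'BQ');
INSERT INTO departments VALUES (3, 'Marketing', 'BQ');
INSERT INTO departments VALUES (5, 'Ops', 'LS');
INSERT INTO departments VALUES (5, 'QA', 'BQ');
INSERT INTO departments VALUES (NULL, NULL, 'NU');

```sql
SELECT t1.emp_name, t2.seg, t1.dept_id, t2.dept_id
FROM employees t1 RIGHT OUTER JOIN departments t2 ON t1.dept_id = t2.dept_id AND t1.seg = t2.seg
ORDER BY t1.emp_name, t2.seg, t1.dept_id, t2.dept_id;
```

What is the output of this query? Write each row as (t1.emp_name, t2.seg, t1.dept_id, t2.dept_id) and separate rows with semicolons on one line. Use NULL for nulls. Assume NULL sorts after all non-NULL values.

RIGHT JOIN keeps every row from `departments`; unmatched rows get NULL for `employees`'s columns.
Matching on t1.dept_id = t2.dept_id AND t1.seg = t2.seg. A NULL in a compared column never satisfies the condition.
- t1 (dept_id=8, seg=NU) has no partner in t2.
- t1 (dept_id=4, seg=BQ) has no partner in t2.
- t1 (dept_id=2, seg=DM) has no partner in t2.
- t1 (dept_id=4, seg=DM) has no partner in t2.
- t1 (dept_id=4, seg=LS) pairs with 1 row(s) of t2.
- t1 (dept_id=7, seg=BQ) has no partner in t2.
- t1 (dept_id=NULL, seg=BQ) has no partner in t2.
- t1 (dept_id=4, seg=BQ) has no partner in t2.
- 6 row(s) from t2 found no t1 partner → padded with NULL.
After projecting and ordering:
t1.emp_name | t2.seg | t1.dept_id | t2.dept_id
Heidi | LS | 4 | 4
NULL | BQ | NULL | 3
NULL | BQ | NULL | 3
NULL | BQ | NULL | 5
NULL | LS | NULL | 5
NULL | LS | NULL | 7
NULL | NU | NULL | NULL

(Heidi, LS, 4, 4); (NULL, BQ, NULL, 3); (NULL, BQ, NULL, 3); (NULL, BQ, NULL, 5); (NULL, LS, NULL, 5); (NULL, LS, NULL, 7); (NULL, NU, NULL, NULL)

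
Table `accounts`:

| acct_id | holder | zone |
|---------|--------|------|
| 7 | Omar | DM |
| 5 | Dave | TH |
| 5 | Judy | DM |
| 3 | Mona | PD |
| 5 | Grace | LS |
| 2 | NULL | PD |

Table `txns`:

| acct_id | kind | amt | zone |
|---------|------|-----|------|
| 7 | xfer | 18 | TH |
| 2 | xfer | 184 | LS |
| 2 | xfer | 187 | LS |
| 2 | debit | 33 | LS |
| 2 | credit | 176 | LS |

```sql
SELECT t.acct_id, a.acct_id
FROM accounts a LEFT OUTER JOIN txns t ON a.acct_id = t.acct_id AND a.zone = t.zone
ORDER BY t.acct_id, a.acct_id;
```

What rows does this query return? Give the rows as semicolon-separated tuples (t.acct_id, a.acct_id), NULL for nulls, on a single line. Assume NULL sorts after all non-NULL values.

(NULL, 2); (NULL, 3); (NULL, 5); (NULL, 5); (NULL, 5); (NULL, 7)

LEFT JOIN keeps every row from `accounts`; unmatched rows get NULL for `txns`'s columns.
Matching on a.acct_id = t.acct_id AND a.zone = t.zone.
- a[0] acct_id=7, zone=DM → no match; kept with NULLs on the t side.
- a[1] acct_id=5, zone=TH → no match; kept with NULLs on the t side.
- a[2] acct_id=5, zone=DM → no match; kept with NULLs on the t side.
- a[3] acct_id=3, zone=PD → no match; kept with NULLs on the t side.
- a[4] acct_id=5, zone=LS → no match; kept with NULLs on the t side.
- a[5] acct_id=2, zone=PD → no match; kept with NULLs on the t side.
After projecting and ordering:
t.acct_id | a.acct_id
NULL | 2
NULL | 3
NULL | 5
NULL | 5
NULL | 5
NULL | 7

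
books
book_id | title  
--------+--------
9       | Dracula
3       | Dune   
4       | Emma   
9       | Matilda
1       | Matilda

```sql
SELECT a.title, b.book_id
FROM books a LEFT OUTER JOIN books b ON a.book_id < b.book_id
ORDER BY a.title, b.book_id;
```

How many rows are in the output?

LEFT JOIN keeps every row from `books a`; unmatched rows get NULL for `books b`'s columns.
Matching on a.book_id < b.book_id.
- book_id=9: no b row matches, row kept with b columns NULL.
- book_id=3: 3 matching b row(s), so 3 row(s) emitted.
- book_id=4: 2 matching b row(s), so 2 row(s) emitted.
- book_id=9: no b row matches, row kept with b columns NULL.
- book_id=1: 4 matching b row(s), so 4 row(s) emitted.
Total: 9 matched + 2 padded = 11 rows.

11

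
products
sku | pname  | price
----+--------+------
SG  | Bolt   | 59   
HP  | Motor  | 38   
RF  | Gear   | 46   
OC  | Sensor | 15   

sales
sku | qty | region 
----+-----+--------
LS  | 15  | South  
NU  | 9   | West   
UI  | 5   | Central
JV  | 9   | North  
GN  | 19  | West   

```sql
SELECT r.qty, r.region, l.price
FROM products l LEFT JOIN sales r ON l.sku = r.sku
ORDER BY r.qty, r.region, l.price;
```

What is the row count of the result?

LEFT JOIN keeps every row from `products`; unmatched rows get NULL for `sales`'s columns.
Matching on l.sku = r.sku.
Matched pairs: 0; unmatched l rows kept: 4.
Total: 0 matched + 4 padded = 4 rows.

4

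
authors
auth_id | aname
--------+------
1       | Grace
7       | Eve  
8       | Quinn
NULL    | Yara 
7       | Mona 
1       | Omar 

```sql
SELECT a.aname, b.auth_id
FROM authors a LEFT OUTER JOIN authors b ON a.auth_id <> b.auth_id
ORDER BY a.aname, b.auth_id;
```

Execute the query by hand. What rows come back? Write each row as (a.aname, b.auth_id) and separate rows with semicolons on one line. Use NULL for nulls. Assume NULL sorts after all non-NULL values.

LEFT JOIN keeps every row from `authors a`; unmatched rows get NULL for `authors b`'s columns.
Matching on a.auth_id <> b.auth_id. A NULL in a compared column never satisfies the condition.
Matched pairs: 16; unmatched a rows kept: 1.

(Eve, 1); (Eve, 1); (Eve, 8); (Grace, 7); (Grace, 7); (Grace, 8); (Mona, 1); (Mona, 1); (Mona, 8); (Omar, 7); (Omar, 7); (Omar, 8); (Quinn, 1); (Quinn, 1); (Quinn, 7); (Quinn, 7); (Yara, NULL)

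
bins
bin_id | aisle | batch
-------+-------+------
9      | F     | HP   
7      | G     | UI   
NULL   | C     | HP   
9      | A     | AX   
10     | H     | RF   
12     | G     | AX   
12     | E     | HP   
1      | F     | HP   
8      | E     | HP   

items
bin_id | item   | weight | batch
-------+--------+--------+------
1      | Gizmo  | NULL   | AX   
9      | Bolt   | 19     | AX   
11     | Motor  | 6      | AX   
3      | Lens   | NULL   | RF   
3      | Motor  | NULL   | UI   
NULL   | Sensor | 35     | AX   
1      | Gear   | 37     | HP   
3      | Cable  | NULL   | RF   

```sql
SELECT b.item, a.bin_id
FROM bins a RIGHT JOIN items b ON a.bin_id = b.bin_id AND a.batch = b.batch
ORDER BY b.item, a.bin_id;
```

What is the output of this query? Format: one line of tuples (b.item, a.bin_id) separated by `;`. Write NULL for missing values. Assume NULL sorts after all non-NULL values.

RIGHT JOIN keeps every row from `items`; unmatched rows get NULL for `bins`'s columns.
Matching on a.bin_id = b.bin_id AND a.batch = b.batch. A NULL in a compared column never satisfies the condition.
Matched pairs: 2; unmatched b rows kept: 6.

(Bolt, 9); (Cable, NULL); (Gear, 1); (Gizmo, NULL); (Lens, NULL); (Motor, NULL); (Motor, NULL); (Sensor, NULL)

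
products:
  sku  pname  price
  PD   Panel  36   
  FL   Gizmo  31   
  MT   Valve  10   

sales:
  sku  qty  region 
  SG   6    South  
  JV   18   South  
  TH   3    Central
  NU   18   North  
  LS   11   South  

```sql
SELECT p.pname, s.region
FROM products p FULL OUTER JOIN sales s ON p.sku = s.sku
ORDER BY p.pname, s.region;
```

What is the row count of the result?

8

FULL OUTER JOIN keeps every row from both sides; unmatched rows get NULL for the other side's columns.
Matching on p.sku = s.sku.
Matched pairs: 0; unmatched p rows kept: 3; unmatched s rows kept: 5.
Total: 0 matched + 8 padded = 8 rows.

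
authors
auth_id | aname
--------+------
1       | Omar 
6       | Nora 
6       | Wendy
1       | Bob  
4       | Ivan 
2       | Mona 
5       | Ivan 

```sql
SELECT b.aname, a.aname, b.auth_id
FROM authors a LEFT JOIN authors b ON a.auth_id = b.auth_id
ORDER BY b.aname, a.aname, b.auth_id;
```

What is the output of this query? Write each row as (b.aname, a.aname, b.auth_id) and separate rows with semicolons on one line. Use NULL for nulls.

LEFT JOIN keeps every row from `authors a`; unmatched rows get NULL for `authors b`'s columns.
Matching on a.auth_id = b.auth_id.
Matched pairs: 11; unmatched a rows kept: 0.

(Bob, Bob, 1); (Bob, Omar, 1); (Ivan, Ivan, 4); (Ivan, Ivan, 5); (Mona, Mona, 2); (Nora, Nora, 6); (Nora, Wendy, 6); (Omar, Bob, 1); (Omar, Omar, 1); (Wendy, Nora, 6); (Wendy, Wendy, 6)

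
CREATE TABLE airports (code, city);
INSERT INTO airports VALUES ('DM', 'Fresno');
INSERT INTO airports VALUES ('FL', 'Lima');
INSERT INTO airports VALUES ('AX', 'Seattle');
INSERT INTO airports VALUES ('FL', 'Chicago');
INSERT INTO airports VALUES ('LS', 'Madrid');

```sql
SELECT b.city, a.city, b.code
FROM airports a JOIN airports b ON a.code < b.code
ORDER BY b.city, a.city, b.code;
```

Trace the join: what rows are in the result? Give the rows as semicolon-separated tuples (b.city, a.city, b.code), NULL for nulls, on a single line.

(Chicago, Fresno, FL); (Chicago, Seattle, FL); (Fresno, Seattle, DM); (Lima, Fresno, FL); (Lima, Seattle, FL); (Madrid, Chicago, LS); (Madrid, Fresno, LS); (Madrid, Lima, LS); (Madrid, Seattle, LS)

INNER JOIN keeps only pairs where the ON condition holds.
Matching on a.code < b.code.
- a (code=DM) pairs with 3 row(s) of b.
- a (code=FL) pairs with 1 row(s) of b.
- a (code=AX) pairs with 4 row(s) of b.
- a (code=FL) pairs with 1 row(s) of b.
- a (code=LS) has no partner → excluded.
After projecting and ordering:
b.city | a.city | b.code
Chicago | Fresno | FL
Chicago | Seattle | FL
Fresno | Seattle | DM
Lima | Fresno | FL
Lima | Seattle | FL
Madrid | Chicago | LS
Madrid | Fresno | LS
Madrid | Lima | LS
Madrid | Seattle | LS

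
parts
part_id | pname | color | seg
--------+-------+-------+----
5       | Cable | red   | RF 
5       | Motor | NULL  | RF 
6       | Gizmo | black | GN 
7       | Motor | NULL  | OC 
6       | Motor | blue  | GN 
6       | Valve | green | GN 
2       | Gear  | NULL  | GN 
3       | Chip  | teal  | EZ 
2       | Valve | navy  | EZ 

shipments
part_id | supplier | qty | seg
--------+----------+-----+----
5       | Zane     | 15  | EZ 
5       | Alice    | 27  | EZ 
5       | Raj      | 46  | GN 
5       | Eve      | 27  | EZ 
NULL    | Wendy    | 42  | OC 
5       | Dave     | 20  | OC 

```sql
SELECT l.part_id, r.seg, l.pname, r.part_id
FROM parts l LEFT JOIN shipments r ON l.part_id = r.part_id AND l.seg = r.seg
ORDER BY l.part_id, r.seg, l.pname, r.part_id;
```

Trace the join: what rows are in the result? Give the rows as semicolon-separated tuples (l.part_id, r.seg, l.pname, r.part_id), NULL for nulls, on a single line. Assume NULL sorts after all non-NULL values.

LEFT JOIN keeps every row from `parts`; unmatched rows get NULL for `shipments`'s columns.
Matching on l.part_id = r.part_id AND l.seg = r.seg. A NULL in a compared column never satisfies the condition.
Matched pairs: 0; unmatched l rows kept: 9.

(2, NULL, Gear, NULL); (2, NULL, Valve, NULL); (3, NULL, Chip, NULL); (5, NULL, Cable, NULL); (5, NULL, Motor, NULL); (6, NULL, Gizmo, NULL); (6, NULL, Motor, NULL); (6, NULL, Valve, NULL); (7, NULL, Motor, NULL)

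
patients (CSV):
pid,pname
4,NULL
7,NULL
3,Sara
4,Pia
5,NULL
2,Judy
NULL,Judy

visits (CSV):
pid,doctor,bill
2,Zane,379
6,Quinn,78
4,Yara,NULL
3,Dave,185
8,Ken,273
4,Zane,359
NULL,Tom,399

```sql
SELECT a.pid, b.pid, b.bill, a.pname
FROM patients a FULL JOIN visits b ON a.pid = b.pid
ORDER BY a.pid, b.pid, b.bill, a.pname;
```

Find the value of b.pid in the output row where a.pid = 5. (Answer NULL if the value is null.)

FULL OUTER JOIN keeps every row from both sides; unmatched rows get NULL for the other side's columns.
Matching on a.pid = b.pid. A NULL in a compared column never satisfies the condition.
- pid=4: 2 matching b row(s), so 2 row(s) emitted.
- pid=7: no b row matches, row kept with b columns NULL.
- pid=3: 1 matching b row(s), so 1 row(s) emitted.
- pid=4: 2 matching b row(s), so 2 row(s) emitted.
- pid=5: no b row matches, row kept with b columns NULL.
- pid=2: 1 matching b row(s), so 1 row(s) emitted.
- pid=NULL: no b row matches, row kept with b columns NULL.
- 3 row(s) from b found no a partner → padded with NULL.

NULL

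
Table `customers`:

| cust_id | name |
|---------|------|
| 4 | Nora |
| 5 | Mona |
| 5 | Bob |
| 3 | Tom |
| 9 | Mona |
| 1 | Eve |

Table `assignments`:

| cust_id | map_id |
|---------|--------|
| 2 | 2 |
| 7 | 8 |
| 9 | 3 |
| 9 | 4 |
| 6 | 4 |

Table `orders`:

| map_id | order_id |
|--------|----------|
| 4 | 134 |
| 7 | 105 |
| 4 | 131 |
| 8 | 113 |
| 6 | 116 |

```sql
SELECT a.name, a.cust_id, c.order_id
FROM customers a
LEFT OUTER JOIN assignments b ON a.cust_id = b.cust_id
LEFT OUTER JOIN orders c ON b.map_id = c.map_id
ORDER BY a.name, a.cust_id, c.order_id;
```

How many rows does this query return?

Evaluate left to right. First `customers a LEFT JOIN assignments b` on cust_id: 7 row(s).
Then LEFT JOIN `orders c` on map_id: each of those 7 rows is kept; rows whose b.map_id has no match in c get NULL for c's columns.
Result: 8 row(s).

8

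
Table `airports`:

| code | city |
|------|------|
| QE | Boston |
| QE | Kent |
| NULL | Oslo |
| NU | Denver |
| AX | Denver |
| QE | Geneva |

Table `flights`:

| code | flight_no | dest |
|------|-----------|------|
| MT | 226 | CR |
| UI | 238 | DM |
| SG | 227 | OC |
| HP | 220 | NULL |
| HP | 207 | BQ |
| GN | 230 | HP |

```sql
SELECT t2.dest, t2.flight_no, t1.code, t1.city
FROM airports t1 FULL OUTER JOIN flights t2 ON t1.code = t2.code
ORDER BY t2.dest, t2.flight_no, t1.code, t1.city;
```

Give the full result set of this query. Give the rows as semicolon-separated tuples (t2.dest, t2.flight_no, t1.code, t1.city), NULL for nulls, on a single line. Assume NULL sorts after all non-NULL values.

(BQ, 207, NULL, NULL); (CR, 226, NULL, NULL); (DM, 238, NULL, NULL); (HP, 230, NULL, NULL); (OC, 227, NULL, NULL); (NULL, 220, NULL, NULL); (NULL, NULL, AX, Denver); (NULL, NULL, NU, Denver); (NULL, NULL, QE, Boston); (NULL, NULL, QE, Geneva); (NULL, NULL, QE, Kent); (NULL, NULL, NULL, Oslo)

FULL OUTER JOIN keeps every row from both sides; unmatched rows get NULL for the other side's columns.
Matching on t1.code = t2.code. A NULL in a compared column never satisfies the condition.
- t1 (code=QE) has no partner → padded with NULL.
- t1 (code=QE) has no partner → padded with NULL.
- t1 (code=NULL) has no partner → padded with NULL.
- t1 (code=NU) has no partner → padded with NULL.
- t1 (code=AX) has no partner → padded with NULL.
- t1 (code=QE) has no partner → padded with NULL.
- 6 t2 row(s) had no t1 match → kept, t1 columns NULL.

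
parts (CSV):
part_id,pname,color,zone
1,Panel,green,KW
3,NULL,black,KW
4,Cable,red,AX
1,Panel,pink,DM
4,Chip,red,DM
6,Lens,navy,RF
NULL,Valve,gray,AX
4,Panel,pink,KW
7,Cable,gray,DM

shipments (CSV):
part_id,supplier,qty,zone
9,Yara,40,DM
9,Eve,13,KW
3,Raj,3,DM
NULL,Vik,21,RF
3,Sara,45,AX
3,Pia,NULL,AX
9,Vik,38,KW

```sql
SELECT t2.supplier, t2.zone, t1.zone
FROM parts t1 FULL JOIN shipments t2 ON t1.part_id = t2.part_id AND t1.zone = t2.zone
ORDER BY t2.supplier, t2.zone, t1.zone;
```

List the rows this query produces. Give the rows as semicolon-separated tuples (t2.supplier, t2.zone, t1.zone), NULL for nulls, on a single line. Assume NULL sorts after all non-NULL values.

FULL OUTER JOIN keeps every row from both sides; unmatched rows get NULL for the other side's columns.
Matching on t1.part_id = t2.part_id AND t1.zone = t2.zone. A NULL in a compared column never satisfies the condition.
Matched pairs: 0; unmatched t1 rows kept: 9; unmatched t2 rows kept: 7.

(Eve, KW, NULL); (Pia, AX, NULL); (Raj, DM, NULL); (Sara, AX, NULL); (Vik, KW, NULL); (Vik, RF, NULL); (Yara, DM, NULL); (NULL, NULL, AX); (NULL, NULL, AX); (NULL, NULL, DM); (NULL, NULL, DM); (NULL, NULL, DM); (NULL, NULL, KW); (NULL, NULL, KW); (NULL, NULL, KW); (NULL, NULL, RF)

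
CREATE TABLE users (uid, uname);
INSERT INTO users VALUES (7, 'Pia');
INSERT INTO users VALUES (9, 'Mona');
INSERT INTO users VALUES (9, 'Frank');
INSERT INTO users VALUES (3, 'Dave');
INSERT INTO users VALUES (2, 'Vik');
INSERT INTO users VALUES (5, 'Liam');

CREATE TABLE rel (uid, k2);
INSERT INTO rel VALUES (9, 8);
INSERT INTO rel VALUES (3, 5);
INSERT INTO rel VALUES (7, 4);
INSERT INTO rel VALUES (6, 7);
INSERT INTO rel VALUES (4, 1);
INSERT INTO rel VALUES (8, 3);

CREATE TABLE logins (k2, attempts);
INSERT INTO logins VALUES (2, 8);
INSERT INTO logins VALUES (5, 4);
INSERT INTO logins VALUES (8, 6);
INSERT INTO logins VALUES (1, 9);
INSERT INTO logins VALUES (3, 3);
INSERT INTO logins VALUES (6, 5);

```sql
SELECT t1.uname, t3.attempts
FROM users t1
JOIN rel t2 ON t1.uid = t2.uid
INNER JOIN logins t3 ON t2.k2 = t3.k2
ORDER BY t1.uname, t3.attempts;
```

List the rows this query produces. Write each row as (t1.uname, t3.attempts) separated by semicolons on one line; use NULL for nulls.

Step 1 — t1 INNER JOIN t2 on uid → 4 row(s).
Then INNER JOIN `logins t3` on k2: keep only rows whose t2.k2 appears in t3.

(Dave, 4); (Frank, 6); (Mona, 6)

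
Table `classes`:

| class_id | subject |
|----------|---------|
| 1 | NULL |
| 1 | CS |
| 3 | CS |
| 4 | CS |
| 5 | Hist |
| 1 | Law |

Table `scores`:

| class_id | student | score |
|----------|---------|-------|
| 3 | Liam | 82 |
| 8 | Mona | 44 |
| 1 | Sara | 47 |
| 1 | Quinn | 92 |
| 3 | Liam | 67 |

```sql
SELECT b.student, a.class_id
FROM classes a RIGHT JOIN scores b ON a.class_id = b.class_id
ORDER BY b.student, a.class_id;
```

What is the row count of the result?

9

RIGHT JOIN keeps every row from `scores`; unmatched rows get NULL for `classes`'s columns.
Matching on a.class_id = b.class_id.
Matched pairs: 8; unmatched b rows kept: 1.
Total: 8 matched + 1 padded = 9 rows.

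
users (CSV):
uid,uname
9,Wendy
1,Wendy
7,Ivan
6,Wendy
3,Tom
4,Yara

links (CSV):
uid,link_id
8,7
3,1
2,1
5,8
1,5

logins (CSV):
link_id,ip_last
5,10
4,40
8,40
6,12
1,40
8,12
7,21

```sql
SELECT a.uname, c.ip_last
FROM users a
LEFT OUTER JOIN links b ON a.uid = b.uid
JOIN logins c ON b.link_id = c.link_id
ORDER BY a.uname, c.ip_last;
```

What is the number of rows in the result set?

Evaluate left to right. First `users a LEFT JOIN links b` on uid: 6 row(s).
Then INNER JOIN `logins c` on link_id: keep only rows whose b.link_id appears in c.
Result: 2 row(s).

2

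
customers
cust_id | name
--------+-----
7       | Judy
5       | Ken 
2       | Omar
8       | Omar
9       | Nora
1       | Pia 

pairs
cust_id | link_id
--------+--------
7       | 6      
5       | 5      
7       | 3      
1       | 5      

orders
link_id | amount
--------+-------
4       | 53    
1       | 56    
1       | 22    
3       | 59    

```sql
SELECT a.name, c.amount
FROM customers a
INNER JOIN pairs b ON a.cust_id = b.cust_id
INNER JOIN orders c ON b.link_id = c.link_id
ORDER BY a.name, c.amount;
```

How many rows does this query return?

1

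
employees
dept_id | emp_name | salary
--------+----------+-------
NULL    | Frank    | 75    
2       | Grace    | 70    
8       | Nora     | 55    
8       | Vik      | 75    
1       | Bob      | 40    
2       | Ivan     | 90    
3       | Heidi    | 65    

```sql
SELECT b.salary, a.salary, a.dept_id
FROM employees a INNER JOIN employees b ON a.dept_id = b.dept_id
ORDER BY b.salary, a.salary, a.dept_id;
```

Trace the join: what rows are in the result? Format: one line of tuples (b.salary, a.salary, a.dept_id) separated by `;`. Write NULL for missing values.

(40, 40, 1); (55, 55, 8); (55, 75, 8); (65, 65, 3); (70, 70, 2); (70, 90, 2); (75, 55, 8); (75, 75, 8); (90, 70, 2); (90, 90, 2)

INNER JOIN keeps only pairs where the ON condition holds.
Matching on a.dept_id = b.dept_id. A NULL in a compared column never satisfies the condition.
- a (dept_id=NULL) has no partner → excluded.
- a (dept_id=2) pairs with 2 row(s) of b.
- a (dept_id=8) pairs with 2 row(s) of b.
- a (dept_id=8) pairs with 2 row(s) of b.
- a (dept_id=1) pairs with 1 row(s) of b.
- a (dept_id=2) pairs with 2 row(s) of b.
- a (dept_id=3) pairs with 1 row(s) of b.
After projecting and ordering:
b.salary | a.salary | a.dept_id
40 | 40 | 1
55 | 55 | 8
55 | 75 | 8
65 | 65 | 3
70 | 70 | 2
70 | 90 | 2
75 | 55 | 8
75 | 75 | 8
90 | 70 | 2
90 | 90 | 2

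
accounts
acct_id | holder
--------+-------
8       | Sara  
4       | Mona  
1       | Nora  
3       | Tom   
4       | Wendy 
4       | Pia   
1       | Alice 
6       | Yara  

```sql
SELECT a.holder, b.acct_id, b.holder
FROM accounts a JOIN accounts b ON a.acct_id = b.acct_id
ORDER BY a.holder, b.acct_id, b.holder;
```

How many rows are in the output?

16

INNER JOIN keeps only pairs where the ON condition holds.
Matching on a.acct_id = b.acct_id.
Matched pairs: 16.
Total: 16 rows.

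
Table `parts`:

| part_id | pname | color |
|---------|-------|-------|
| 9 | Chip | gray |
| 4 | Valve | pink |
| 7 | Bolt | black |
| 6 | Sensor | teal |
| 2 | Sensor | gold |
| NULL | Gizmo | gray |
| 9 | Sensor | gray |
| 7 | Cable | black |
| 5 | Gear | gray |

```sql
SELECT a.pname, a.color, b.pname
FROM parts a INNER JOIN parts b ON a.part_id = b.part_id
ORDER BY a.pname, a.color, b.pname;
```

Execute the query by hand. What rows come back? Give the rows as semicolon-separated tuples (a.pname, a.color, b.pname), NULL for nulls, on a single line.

INNER JOIN keeps only pairs where the ON condition holds.
Matching on a.part_id = b.part_id. A NULL in a compared column never satisfies the condition.
Matched pairs: 12.

(Bolt, black, Bolt); (Bolt, black, Cable); (Cable, black, Bolt); (Cable, black, Cable); (Chip, gray, Chip); (Chip, gray, Sensor); (Gear, gray, Gear); (Sensor, gold, Sensor); (Sensor, gray, Chip); (Sensor, gray, Sensor); (Sensor, teal, Sensor); (Valve, pink, Valve)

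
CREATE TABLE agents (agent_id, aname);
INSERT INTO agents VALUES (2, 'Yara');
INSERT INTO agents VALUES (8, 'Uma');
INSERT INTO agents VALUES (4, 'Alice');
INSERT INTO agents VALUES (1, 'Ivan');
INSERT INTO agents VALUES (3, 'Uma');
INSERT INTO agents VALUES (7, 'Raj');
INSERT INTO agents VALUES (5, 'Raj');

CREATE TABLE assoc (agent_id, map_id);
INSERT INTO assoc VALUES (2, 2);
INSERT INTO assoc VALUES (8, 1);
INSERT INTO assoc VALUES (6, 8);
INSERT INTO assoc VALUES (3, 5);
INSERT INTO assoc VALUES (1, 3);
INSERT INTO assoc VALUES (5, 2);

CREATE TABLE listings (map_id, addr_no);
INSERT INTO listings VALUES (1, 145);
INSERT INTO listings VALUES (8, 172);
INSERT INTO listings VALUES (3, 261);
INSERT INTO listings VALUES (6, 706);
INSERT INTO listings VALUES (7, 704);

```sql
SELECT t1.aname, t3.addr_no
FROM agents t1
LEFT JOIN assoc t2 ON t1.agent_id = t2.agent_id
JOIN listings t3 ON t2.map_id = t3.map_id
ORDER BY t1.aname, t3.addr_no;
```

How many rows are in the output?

2

Step 1 — t1 LEFT JOIN t2 on agent_id → 7 row(s).
Then INNER JOIN `listings t3` on map_id: keep only rows whose t2.map_id appears in t3.
Result: 2 row(s).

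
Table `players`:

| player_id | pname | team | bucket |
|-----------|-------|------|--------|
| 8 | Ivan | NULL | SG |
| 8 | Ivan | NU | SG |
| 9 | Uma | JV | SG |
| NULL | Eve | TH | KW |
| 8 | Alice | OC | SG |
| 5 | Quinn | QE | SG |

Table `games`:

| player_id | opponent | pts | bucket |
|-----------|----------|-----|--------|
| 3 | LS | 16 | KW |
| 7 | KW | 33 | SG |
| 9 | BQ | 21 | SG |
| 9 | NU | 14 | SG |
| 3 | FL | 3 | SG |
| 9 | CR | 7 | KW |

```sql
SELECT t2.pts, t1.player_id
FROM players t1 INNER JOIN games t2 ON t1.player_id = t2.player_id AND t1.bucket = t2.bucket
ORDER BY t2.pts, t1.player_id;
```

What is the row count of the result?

INNER JOIN keeps only pairs where the ON condition holds.
Matching on t1.player_id = t2.player_id AND t1.bucket = t2.bucket. A NULL in a compared column never satisfies the condition.
- player_id=8, bucket=SG: no matching t2 row, dropped.
- player_id=8, bucket=SG: no matching t2 row, dropped.
- player_id=9, bucket=SG: 2 matching t2 row(s), so 2 row(s) emitted.
- player_id=NULL, bucket=KW: no matching t2 row, dropped.
- player_id=8, bucket=SG: no matching t2 row, dropped.
- player_id=5, bucket=SG: no matching t2 row, dropped.
Total: 2 rows.

2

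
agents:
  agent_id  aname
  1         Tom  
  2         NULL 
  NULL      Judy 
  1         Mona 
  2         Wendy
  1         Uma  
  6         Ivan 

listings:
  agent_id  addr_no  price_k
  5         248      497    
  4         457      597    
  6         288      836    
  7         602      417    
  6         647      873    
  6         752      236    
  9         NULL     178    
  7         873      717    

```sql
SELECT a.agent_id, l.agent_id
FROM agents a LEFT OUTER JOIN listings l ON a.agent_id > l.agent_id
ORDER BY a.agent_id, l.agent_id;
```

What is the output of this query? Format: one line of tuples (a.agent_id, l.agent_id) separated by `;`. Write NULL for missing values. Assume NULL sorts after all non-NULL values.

(1, NULL); (1, NULL); (1, NULL); (2, NULL); (2, NULL); (6, 4); (6, 5); (NULL, NULL)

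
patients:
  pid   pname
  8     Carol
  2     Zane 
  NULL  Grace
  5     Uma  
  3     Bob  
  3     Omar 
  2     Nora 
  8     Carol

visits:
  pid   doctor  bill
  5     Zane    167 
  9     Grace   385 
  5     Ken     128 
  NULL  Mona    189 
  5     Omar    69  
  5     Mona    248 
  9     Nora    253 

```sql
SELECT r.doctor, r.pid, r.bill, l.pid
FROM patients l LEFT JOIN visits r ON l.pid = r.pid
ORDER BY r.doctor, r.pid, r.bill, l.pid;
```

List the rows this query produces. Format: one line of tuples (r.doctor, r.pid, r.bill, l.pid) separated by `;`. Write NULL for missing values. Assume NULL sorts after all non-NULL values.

(Ken, 5, 128, 5); (Mona, 5, 248, 5); (Omar, 5, 69, 5); (Zane, 5, 167, 5); (NULL, NULL, NULL, 2); (NULL, NULL, NULL, 2); (NULL, NULL, NULL, 3); (NULL, NULL, NULL, 3); (NULL, NULL, NULL, 8); (NULL, NULL, NULL, 8); (NULL, NULL, NULL, NULL)

LEFT JOIN keeps every row from `patients`; unmatched rows get NULL for `visits`'s columns.
Matching on l.pid = r.pid. A NULL in a compared column never satisfies the condition.
- pid=8: no r row matches, row kept with r columns NULL.
- pid=2: no r row matches, row kept with r columns NULL.
- pid=NULL: no r row matches, row kept with r columns NULL.
- pid=5: 4 matching r row(s), so 4 row(s) emitted.
- pid=3: no r row matches, row kept with r columns NULL.
- pid=3: no r row matches, row kept with r columns NULL.
- pid=2: no r row matches, row kept with r columns NULL.
- pid=8: no r row matches, row kept with r columns NULL.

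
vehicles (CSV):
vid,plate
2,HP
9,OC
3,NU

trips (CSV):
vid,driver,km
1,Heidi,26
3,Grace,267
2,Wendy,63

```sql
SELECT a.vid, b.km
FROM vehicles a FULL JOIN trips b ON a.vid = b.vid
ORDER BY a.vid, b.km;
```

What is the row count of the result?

4

FULL OUTER JOIN keeps every row from both sides; unmatched rows get NULL for the other side's columns.
Matching on a.vid = b.vid.
- a row (vid=2): matches 1 b row(s) → 1 output row(s).
- a row (vid=9): no match → kept, b columns NULL.
- a row (vid=3): matches 1 b row(s) → 1 output row(s).
- 1 b row(s) had no a match → kept, a columns NULL.
Total: 2 matched + 2 padded = 4 rows.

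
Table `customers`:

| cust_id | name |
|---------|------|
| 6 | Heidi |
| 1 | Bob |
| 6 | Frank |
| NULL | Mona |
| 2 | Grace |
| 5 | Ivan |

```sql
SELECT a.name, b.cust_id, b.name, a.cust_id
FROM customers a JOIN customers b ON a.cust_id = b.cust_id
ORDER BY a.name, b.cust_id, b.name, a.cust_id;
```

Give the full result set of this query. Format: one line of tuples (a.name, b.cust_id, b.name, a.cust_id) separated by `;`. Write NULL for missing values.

INNER JOIN keeps only pairs where the ON condition holds.
Matching on a.cust_id = b.cust_id. A NULL in a compared column never satisfies the condition.
- a[0] cust_id=6 → 2 match(es) in b → 2 row(s).
- a[1] cust_id=1 → 1 match(es) in b → 1 row(s).
- a[2] cust_id=6 → 2 match(es) in b → 2 row(s).
- a[3] cust_id=NULL → no match; dropped.
- a[4] cust_id=2 → 1 match(es) in b → 1 row(s).
- a[5] cust_id=5 → 1 match(es) in b → 1 row(s).
After projecting and ordering:
a.name | b.cust_id | b.name | a.cust_id
Bob | 1 | Bob | 1
Frank | 6 | Frank | 6
Frank | 6 | Heidi | 6
Grace | 2 | Grace | 2
Heidi | 6 | Frank | 6
Heidi | 6 | Heidi | 6
Ivan | 5 | Ivan | 5

(Bob, 1, Bob, 1); (Frank, 6, Frank, 6); (Frank, 6, Heidi, 6); (Grace, 2, Grace, 2); (Heidi, 6, Frank, 6); (Heidi, 6, Heidi, 6); (Ivan, 5, Ivan, 5)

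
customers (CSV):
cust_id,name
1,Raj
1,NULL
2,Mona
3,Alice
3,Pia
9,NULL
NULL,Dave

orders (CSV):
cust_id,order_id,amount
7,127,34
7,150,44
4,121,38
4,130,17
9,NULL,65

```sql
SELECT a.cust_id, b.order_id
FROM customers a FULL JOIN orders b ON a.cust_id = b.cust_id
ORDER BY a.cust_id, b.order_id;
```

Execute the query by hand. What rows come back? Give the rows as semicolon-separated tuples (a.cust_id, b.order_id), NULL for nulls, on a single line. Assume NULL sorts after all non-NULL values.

(1, NULL); (1, NULL); (2, NULL); (3, NULL); (3, NULL); (9, NULL); (NULL, 121); (NULL, 127); (NULL, 130); (NULL, 150); (NULL, NULL)

FULL OUTER JOIN keeps every row from both sides; unmatched rows get NULL for the other side's columns.
Matching on a.cust_id = b.cust_id. A NULL in a compared column never satisfies the condition.
Matched pairs: 1; unmatched a rows kept: 6; unmatched b rows kept: 4.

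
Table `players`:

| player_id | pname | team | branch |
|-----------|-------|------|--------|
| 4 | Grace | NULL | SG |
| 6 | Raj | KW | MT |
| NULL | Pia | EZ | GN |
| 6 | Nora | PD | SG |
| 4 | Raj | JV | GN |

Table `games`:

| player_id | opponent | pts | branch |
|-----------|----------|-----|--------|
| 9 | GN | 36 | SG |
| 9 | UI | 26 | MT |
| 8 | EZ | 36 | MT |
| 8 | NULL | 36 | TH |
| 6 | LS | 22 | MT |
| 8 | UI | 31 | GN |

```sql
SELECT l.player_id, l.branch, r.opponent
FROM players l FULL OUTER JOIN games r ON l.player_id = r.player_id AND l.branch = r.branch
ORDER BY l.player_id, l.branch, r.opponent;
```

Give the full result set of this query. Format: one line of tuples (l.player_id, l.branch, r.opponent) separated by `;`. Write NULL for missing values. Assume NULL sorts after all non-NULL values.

FULL OUTER JOIN keeps every row from both sides; unmatched rows get NULL for the other side's columns.
Matching on l.player_id = r.player_id AND l.branch = r.branch. A NULL in a compared column never satisfies the condition.
- l (player_id=4, branch=SG) has no partner → padded with NULL.
- l (player_id=6, branch=MT) pairs with 1 row(s) of r.
- l (player_id=NULL, branch=GN) has no partner → padded with NULL.
- l (player_id=6, branch=SG) has no partner → padded with NULL.
- l (player_id=4, branch=GN) has no partner → padded with NULL.
- 5 row(s) from r found no l partner → padded with NULL.
After projecting and ordering:
l.player_id | l.branch | r.opponent
4 | GN | NULL
4 | SG | NULL
6 | MT | LS
6 | SG | NULL
NULL | GN | NULL
NULL | NULL | EZ
NULL | NULL | GN
NULL | NULL | UI
NULL | NULL | UI
NULL | NULL | NULL

(4, GN, NULL); (4, SG, NULL); (6, MT, LS); (6, SG, NULL); (NULL, GN, NULL); (NULL, NULL, EZ); (NULL, NULL, GN); (NULL, NULL, UI); (NULL, NULL, UI); (NULL, NULL, NULL)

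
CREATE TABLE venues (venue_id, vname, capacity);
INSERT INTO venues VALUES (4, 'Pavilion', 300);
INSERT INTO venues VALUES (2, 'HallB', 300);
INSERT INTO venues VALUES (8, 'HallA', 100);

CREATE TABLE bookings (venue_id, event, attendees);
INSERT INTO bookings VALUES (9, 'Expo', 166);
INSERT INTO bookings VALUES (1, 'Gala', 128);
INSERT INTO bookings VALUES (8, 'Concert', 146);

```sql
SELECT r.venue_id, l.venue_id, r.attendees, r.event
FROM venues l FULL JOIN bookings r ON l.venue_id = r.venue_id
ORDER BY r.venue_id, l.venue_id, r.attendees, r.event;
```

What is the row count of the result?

5

FULL OUTER JOIN keeps every row from both sides; unmatched rows get NULL for the other side's columns.
Matching on l.venue_id = r.venue_id.
- l (venue_id=4) has no partner → padded with NULL.
- l (venue_id=2) has no partner → padded with NULL.
- l (venue_id=8) pairs with 1 row(s) of r.
- plus 2 unmatched r row(s), each kept with NULL l columns.
Total: 1 matched + 4 padded = 5 rows.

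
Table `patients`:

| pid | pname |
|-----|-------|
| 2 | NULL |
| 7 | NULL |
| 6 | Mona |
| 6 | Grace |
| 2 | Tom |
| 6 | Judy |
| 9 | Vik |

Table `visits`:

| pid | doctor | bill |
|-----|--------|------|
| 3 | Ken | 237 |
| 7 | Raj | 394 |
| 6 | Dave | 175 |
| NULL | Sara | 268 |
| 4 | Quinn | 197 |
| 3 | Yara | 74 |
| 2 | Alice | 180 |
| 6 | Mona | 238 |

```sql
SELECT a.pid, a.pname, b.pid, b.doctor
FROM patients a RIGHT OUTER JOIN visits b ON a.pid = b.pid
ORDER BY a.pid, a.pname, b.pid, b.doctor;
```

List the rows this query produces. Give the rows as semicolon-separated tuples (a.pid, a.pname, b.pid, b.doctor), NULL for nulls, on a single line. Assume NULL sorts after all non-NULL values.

(2, Tom, 2, Alice); (2, NULL, 2, Alice); (6, Grace, 6, Dave); (6, Grace, 6, Mona); (6, Judy, 6, Dave); (6, Judy, 6, Mona); (6, Mona, 6, Dave); (6, Mona, 6, Mona); (7, NULL, 7, Raj); (NULL, NULL, 3, Ken); (NULL, NULL, 3, Yara); (NULL, NULL, 4, Quinn); (NULL, NULL, NULL, Sara)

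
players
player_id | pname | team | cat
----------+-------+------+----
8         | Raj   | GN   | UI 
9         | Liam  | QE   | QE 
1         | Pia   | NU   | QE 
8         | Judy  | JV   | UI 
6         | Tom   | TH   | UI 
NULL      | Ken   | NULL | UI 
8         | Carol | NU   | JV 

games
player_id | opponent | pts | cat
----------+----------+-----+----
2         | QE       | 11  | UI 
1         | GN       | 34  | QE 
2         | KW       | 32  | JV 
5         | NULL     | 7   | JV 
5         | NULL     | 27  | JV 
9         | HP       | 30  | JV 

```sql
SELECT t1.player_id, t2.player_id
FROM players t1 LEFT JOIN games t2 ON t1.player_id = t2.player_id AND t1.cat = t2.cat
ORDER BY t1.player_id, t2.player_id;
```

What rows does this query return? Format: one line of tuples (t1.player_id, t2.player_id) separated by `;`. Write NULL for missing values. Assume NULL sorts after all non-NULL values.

LEFT JOIN keeps every row from `players`; unmatched rows get NULL for `games`'s columns.
Matching on t1.player_id = t2.player_id AND t1.cat = t2.cat. A NULL in a compared column never satisfies the condition.
Matched pairs: 1; unmatched t1 rows kept: 6.

(1, 1); (6, NULL); (8, NULL); (8, NULL); (8, NULL); (9, NULL); (NULL, NULL)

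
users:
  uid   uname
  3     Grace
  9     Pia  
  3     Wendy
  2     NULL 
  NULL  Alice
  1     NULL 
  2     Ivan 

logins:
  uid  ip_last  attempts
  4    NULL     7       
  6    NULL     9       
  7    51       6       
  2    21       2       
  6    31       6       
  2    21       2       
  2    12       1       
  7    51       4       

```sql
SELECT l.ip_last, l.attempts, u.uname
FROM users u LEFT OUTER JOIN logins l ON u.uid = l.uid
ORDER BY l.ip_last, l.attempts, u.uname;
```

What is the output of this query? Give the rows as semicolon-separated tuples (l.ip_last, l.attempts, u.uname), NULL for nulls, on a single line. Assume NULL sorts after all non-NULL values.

LEFT JOIN keeps every row from `users`; unmatched rows get NULL for `logins`'s columns.
Matching on u.uid = l.uid. A NULL in a compared column never satisfies the condition.
- u (uid=3) has no partner → padded with NULL.
- u (uid=9) has no partner → padded with NULL.
- u (uid=3) has no partner → padded with NULL.
- u (uid=2) pairs with 3 row(s) of l.
- u (uid=NULL) has no partner → padded with NULL.
- u (uid=1) has no partner → padded with NULL.
- u (uid=2) pairs with 3 row(s) of l.

(12, 1, Ivan); (12, 1, NULL); (21, 2, Ivan); (21, 2, Ivan); (21, 2, NULL); (21, 2, NULL); (NULL, NULL, Alice); (NULL, NULL, Grace); (NULL, NULL, Pia); (NULL, NULL, Wendy); (NULL, NULL, NULL)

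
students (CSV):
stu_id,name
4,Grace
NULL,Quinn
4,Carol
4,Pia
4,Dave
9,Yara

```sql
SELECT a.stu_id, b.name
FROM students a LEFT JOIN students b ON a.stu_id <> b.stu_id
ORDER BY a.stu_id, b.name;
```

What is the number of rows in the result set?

LEFT JOIN keeps every row from `students a`; unmatched rows get NULL for `students b`'s columns.
Matching on a.stu_id <> b.stu_id. A NULL in a compared column never satisfies the condition.
- a row (stu_id=4): matches 1 b row(s) → 1 output row(s).
- a row (stu_id=NULL): no match → kept, b columns NULL.
- a row (stu_id=4): matches 1 b row(s) → 1 output row(s).
- a row (stu_id=4): matches 1 b row(s) → 1 output row(s).
- a row (stu_id=4): matches 1 b row(s) → 1 output row(s).
- a row (stu_id=9): matches 4 b row(s) → 4 output row(s).
Total: 8 matched + 1 padded = 9 rows.

9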